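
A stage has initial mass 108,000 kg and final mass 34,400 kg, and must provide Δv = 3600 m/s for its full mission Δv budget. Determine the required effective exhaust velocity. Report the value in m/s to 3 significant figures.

ln(m₀/m_f) = ln(108000/34400) = ln(3.14) = 1.1441.
By the Tsiolkovsky rocket equation, v_e = Δv / ln(m₀/m_f) = 3600 / 1.1441 = 3146.6 m/s.

v_e ≈ 3150 m/s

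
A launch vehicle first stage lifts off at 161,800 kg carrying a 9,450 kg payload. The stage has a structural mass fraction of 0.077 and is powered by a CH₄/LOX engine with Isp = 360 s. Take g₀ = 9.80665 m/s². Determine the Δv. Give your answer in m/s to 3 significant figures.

Δv ≈ 7180 m/s

Stage wet mass = m₀ − payload = 161,800 − 9,450 = 152,350 kg.
Stage dry mass = ε × stage wet mass = 0.077 × 152,350 = 11,731 kg.
Burnout mass m_f = stage dry + payload = 11,731 + 9,450 = 21,181 kg.
v_e = Isp · g₀ = 360 × 9.80665 = 3530.4 m/s.
Rocket equation: Δv = v_e · ln(161,800/21,181) = 3530.4 × ln(7.639) = 3530.4 × 2.0333 ≈ 7178 m/s.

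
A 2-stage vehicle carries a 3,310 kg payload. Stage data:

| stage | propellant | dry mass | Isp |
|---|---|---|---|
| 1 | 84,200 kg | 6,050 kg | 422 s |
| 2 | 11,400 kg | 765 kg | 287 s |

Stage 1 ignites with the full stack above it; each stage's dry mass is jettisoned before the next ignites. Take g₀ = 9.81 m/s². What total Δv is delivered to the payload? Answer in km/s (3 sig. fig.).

Ignition mass of stage 1 = 84,200+6,050 + 11,400+765 + 3,310 = 105,725 kg.
Stage 1: m₀ = 105,725 kg, m_f = 105,725 − 84,200 = 21,525 kg; Δv = 422×9.81×ln(4.912) = 4139.8×1.5916 ≈ 6589 m/s.
Stage 2: m₀ = 15,475 kg, m_f = 15,475 − 11,400 = 4,075 kg; Δv = 287×9.81×ln(3.798) = 2815.5×1.3344 ≈ 3757 m/s.
Total Δv = 6589 + 3757 = 10346 m/s.

Δv ≈ 10.3 km/s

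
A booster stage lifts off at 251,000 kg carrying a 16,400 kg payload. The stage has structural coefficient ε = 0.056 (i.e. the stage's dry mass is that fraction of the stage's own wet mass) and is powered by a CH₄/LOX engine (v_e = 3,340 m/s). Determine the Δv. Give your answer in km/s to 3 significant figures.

Stage wet mass = m₀ − payload = 251,000 − 16,400 = 234,600 kg.
Stage dry mass = ε × stage wet mass = 0.056 × 234,600 = 13,137.6 kg.
Burnout mass m_f = stage dry + payload = 13,137.6 + 16,400 = 29,537.6 kg.
Δv = v_e · ln(251,000/29,537.6) = 3340.0 × ln(8.498) = 3340.0 × 2.1398 ≈ 7147 m/s.

Δv ≈ 7.15 km/s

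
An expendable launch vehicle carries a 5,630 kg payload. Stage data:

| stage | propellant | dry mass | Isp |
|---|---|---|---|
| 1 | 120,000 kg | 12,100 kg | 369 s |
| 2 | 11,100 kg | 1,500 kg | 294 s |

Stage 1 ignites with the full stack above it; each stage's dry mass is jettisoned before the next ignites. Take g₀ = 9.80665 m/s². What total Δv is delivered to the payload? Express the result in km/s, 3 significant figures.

Ignition mass of stage 1 = 120,000+12,100 + 11,100+1,500 + 5,630 = 150,330 kg.
Stage 1: m₀ = 150,330 kg, m_f = 150,330 − 120,000 = 30,330 kg; Δv = 369×9.80665×ln(4.956) = 3618.7×1.6007 ≈ 5792 m/s.
Stage 2: m₀ = 18,230 kg, m_f = 18,230 − 11,100 = 7,130 kg; Δv = 294×9.80665×ln(2.557) = 2883.2×0.9388 ≈ 2707 m/s.
Total Δv = 5792 + 2707 = 8499 m/s.

Δv ≈ 8.50 km/s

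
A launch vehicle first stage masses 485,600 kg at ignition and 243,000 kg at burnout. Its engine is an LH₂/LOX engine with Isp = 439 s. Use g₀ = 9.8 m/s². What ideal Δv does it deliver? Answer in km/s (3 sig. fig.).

v_e = Isp · g₀ = 439 × 9.8 = 4302.2 m/s.
Using Δv = v_e ln(m₀/m_f): Δv = v_e · ln(m₀/m_f) = 4302.2 × ln(1.998) = 4302.2 × 0.6923 ≈ 2978.5 m/s.

Δv ≈ 2.98 km/s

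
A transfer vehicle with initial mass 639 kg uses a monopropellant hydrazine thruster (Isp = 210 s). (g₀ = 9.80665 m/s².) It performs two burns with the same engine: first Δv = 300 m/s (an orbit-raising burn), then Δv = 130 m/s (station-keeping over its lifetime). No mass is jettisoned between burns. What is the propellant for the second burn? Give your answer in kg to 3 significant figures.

v_e = Isp · g₀ = 210 × 9.80665 = 2059.4 m/s.
After the first burn: m = 639 × exp(−300/2059.4) = 639 × 0.86444 = 552.377 kg.
After the second burn: m = 552.377 × exp(−130/2059.4) = 552.377 × 0.93883 = 518.588 kg.
Second-burn propellant = 552.377 − 518.588 = 33.789 kg.

propellant for the second burn ≈ 33.8 kg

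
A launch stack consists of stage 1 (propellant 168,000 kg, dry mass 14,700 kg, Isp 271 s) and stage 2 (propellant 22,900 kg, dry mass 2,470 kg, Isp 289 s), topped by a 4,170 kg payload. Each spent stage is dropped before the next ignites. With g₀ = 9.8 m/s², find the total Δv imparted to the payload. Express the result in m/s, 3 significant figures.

Δv ≈ 8390 m/s

Ignition mass of stage 1 = 168,000+14,700 + 22,900+2,470 + 4,170 = 212,240 kg.
Stage 1: m₀ = 212,240 kg, m_f = 212,240 − 168,000 = 44,240 kg; Δv = 271×9.8×ln(4.797) = 2655.8×1.5681 ≈ 4165 m/s.
Stage 2: m₀ = 29,540 kg, m_f = 29,540 − 22,900 = 6,640 kg; Δv = 289×9.8×ln(4.449) = 2832.2×1.4926 ≈ 4227 m/s.
Total Δv = 4165 + 4227 = 8392 m/s.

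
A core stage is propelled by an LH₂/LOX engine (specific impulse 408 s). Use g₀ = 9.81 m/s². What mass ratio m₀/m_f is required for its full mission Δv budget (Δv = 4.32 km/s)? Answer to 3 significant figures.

mass ratio ≈ 2.94

v_e = Isp · g₀ = 408 × 9.81 = 4002.5 m/s.
By the Tsiolkovsky rocket equation, m₀/m_f = exp(Δv / v_e) = exp(4320 / 4002.5) = exp(1.0793) = 2.9427.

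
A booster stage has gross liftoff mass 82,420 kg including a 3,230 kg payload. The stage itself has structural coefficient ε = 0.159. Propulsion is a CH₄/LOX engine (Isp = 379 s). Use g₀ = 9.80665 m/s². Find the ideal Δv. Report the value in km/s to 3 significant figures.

Stage wet mass = m₀ − payload = 82,420 − 3,230 = 79,190 kg.
Stage dry mass = ε × stage wet mass = 0.159 × 79,190 = 12,591.2 kg.
Burnout mass m_f = stage dry + payload = 12,591.2 + 3,230 = 15,821.2 kg.
v_e = Isp · g₀ = 379 × 9.80665 = 3716.7 m/s.
By the Tsiolkovsky rocket equation, Δv = v_e · ln(82,420/15,821.2) = 3716.7 × ln(5.209) = 3716.7 × 1.6505 ≈ 6134 m/s.

Δv ≈ 6.13 km/s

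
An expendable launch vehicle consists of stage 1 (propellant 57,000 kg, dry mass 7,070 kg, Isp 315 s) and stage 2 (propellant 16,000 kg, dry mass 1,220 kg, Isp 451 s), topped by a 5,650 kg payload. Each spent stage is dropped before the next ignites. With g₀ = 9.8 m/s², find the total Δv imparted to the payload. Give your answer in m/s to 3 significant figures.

Ignition mass of stage 1 = 57,000+7,070 + 16,000+1,220 + 5,650 = 86,940 kg.
Stage 1: m₀ = 86,940 kg, m_f = 86,940 − 57,000 = 29,940 kg; Δv = 315×9.8×ln(2.904) = 3087.0×1.0660 ≈ 3291 m/s.
Stage 2: m₀ = 22,870 kg, m_f = 22,870 − 16,000 = 6,870 kg; Δv = 451×9.8×ln(3.329) = 4419.8×1.2027 ≈ 5316 m/s.
Total Δv = 3291 + 5316 = 8607 m/s.

Δv ≈ 8610 m/s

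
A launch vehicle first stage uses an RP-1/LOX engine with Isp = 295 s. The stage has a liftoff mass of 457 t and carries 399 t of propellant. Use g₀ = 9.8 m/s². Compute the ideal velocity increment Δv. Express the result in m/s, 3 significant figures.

v_e = Isp · g₀ = 295 × 9.8 = 2891.0 m/s.
m_f = m₀ − m_prop = 457 − 399 = 58 t.
Δv = v_e · ln(m₀/m_f) = 2891.0 × ln(7.879) = 2891.0 × 2.0642 ≈ 5967.7 m/s.

Δv ≈ 5970 m/s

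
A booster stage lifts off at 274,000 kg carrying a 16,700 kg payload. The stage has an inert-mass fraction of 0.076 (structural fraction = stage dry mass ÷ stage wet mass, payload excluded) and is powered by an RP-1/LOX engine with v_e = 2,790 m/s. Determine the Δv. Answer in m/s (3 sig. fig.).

Stage wet mass = m₀ − payload = 274,000 − 16,700 = 257,300 kg.
Stage dry mass = ε × stage wet mass = 0.076 × 257,300 = 19,554.8 kg.
Burnout mass m_f = stage dry + payload = 19,554.8 + 16,700 = 36,254.8 kg.
Δv = v_e · ln(274,000/36,254.8) = 2790.0 × ln(7.558) = 2790.0 × 2.0226 ≈ 5643 m/s.

Δv ≈ 5640 m/s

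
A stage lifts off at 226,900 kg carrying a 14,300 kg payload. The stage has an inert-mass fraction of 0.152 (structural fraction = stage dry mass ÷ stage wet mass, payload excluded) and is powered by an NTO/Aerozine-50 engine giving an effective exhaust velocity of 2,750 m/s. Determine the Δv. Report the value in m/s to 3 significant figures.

Δv ≈ 4350 m/s

Stage wet mass = m₀ − payload = 226,900 − 14,300 = 212,600 kg.
Stage dry mass = ε × stage wet mass = 0.152 × 212,600 = 32,315.2 kg.
Burnout mass m_f = stage dry + payload = 32,315.2 + 14,300 = 46,615.2 kg.
Δv = v_e · ln(226,900/46,615.2) = 2750.0 × ln(4.868) = 2750.0 × 1.5826 ≈ 4352 m/s.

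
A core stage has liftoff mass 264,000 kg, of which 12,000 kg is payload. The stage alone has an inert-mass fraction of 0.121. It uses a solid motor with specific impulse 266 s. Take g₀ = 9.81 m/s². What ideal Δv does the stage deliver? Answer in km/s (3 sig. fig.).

Δv ≈ 4.77 km/s

Stage wet mass = m₀ − payload = 264,000 − 12,000 = 252,000 kg.
Stage dry mass = ε × stage wet mass = 0.121 × 252,000 = 30,492 kg.
Burnout mass m_f = stage dry + payload = 30,492 + 12,000 = 42,492 kg.
v_e = Isp · g₀ = 266 × 9.81 = 2609.5 m/s.
By the Tsiolkovsky rocket equation, Δv = v_e · ln(264,000/42,492) = 2609.5 × ln(6.213) = 2609.5 × 1.8266 ≈ 4767 m/s.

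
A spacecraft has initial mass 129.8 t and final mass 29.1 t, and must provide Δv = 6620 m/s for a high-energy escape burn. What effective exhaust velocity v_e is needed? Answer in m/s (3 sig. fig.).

v_e ≈ 4430 m/s

ln(m₀/m_f) = ln(129800/29100) = ln(4.46) = 1.4953.
From the ideal rocket equation, v_e = Δv / ln(m₀/m_f) = 6620 / 1.4953 = 4427.3 m/s.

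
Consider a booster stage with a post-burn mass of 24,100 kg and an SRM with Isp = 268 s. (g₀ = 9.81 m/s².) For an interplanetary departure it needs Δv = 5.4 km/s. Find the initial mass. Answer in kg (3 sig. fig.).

v_e = Isp · g₀ = 268 × 9.81 = 2629.1 m/s.
Rocket equation: m₀/m_f = exp(Δv / v_e) = exp(5400 / 2629.1) = exp(2.0540) = 7.7986.
m₀ = m_f × 7.7986 = 24,100 × 7.7986 = 187,946 kg.

initial mass ≈ 188000 kg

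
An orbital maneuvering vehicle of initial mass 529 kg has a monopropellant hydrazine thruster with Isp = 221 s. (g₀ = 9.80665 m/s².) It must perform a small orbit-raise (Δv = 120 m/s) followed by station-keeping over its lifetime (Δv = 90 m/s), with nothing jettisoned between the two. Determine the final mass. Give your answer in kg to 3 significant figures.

v_e = Isp · g₀ = 221 × 9.80665 = 2167.3 m/s.
After the first burn: m = 529 × exp(−120/2167.3) = 529 × 0.94614 = 500.508 kg.
After the second burn: m = 500.508 × exp(−90/2167.3) = 500.508 × 0.95932 = 480.147 kg.

final mass ≈ 480 kg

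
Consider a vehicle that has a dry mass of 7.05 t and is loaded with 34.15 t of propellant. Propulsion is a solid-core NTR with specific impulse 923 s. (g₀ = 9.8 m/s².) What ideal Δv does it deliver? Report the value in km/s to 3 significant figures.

v_e = Isp · g₀ = 923 × 9.8 = 9045.4 m/s.
m₀ = m_dry + m_prop = 7.05 + 34.15 = 41.2 t.
Rocket equation: Δv = v_e · ln(m₀/m_f) = 9045.4 × ln(5.844) = 9045.4 × 1.7654 ≈ 15968.8 m/s.

Δv ≈ 16.0 km/s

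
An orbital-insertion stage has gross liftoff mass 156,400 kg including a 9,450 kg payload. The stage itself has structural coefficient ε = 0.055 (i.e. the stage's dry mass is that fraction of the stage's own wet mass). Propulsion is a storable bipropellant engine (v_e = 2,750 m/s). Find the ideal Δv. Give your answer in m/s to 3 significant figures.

Stage wet mass = m₀ − payload = 156,400 − 9,450 = 146,950 kg.
Stage dry mass = ε × stage wet mass = 0.055 × 146,950 = 8,082.25 kg.
Burnout mass m_f = stage dry + payload = 8,082.25 + 9,450 = 17,532.25 kg.
Δv = v_e · ln(156,400/17,532.25) = 2750.0 × ln(8.921) = 2750.0 × 2.1884 ≈ 6018 m/s.

Δv ≈ 6020 m/s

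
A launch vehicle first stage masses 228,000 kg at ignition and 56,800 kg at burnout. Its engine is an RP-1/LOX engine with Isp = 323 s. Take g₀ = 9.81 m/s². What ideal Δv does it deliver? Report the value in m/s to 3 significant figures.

v_e = Isp · g₀ = 323 × 9.81 = 3168.6 m/s.
Δv = v_e · ln(m₀/m_f) = 3168.6 × ln(4.014) = 3168.6 × 1.3898 ≈ 4403.8 m/s.

Δv ≈ 4400 m/s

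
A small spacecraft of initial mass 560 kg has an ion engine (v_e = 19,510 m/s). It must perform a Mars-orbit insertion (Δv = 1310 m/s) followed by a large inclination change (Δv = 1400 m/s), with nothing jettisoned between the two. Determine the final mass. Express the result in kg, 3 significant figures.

After the first burn: m = 560 × exp(−1310/19510.0) = 560 × 0.93506 = 523.634 kg.
After the second burn: m = 523.634 × exp(−1400/19510.0) = 523.634 × 0.93076 = 487.378 kg.

final mass ≈ 487 kg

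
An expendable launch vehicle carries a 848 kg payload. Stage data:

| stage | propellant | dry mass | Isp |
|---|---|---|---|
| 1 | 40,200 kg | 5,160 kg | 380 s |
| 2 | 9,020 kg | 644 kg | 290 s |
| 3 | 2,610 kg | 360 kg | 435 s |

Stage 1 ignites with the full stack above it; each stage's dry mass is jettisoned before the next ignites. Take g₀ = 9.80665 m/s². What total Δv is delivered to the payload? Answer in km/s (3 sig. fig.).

Ignition mass of stage 1 = 40,200+5,160 + 9,020+644 + 2,610+360 + 848 = 58,842 kg.
Stage 1: m₀ = 58,842 kg, m_f = 58,842 − 40,200 = 18,642 kg; Δv = 380×9.80665×ln(3.156) = 3726.5×1.1494 ≈ 4283 m/s.
Stage 2: m₀ = 13,482 kg, m_f = 13,482 − 9,020 = 4,462 kg; Δv = 290×9.80665×ln(3.022) = 2843.9×1.1058 ≈ 3145 m/s.
Stage 3: m₀ = 3,818 kg, m_f = 3,818 − 2,610 = 1,208 kg; Δv = 435×9.80665×ln(3.161) = 4265.9×1.1508 ≈ 4909 m/s.
Total Δv = 4283 + 3145 + 4909 = 12337 m/s.

Δv ≈ 12.3 km/s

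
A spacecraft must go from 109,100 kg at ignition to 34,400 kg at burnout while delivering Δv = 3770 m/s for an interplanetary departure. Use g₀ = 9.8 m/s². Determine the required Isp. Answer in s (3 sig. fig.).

Isp ≈ 333 s

ln(m₀/m_f) = ln(109100/34400) = ln(3.172) = 1.1542.
Using Δv = v_e ln(m₀/m_f): v_e = Δv / ln(m₀/m_f) = 3770 / 1.1542 = 3266.3 m/s.
Isp = v_e / g₀ = 3266.3 / 9.8 = 333.3 s.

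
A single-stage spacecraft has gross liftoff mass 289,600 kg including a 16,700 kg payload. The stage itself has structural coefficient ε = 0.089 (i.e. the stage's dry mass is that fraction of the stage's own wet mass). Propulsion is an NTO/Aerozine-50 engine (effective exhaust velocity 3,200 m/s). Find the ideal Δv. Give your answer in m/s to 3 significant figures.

Δv ≈ 6260 m/s

Stage wet mass = m₀ − payload = 289,600 − 16,700 = 272,900 kg.
Stage dry mass = ε × stage wet mass = 0.089 × 272,900 = 24,288.1 kg.
Burnout mass m_f = stage dry + payload = 24,288.1 + 16,700 = 40,988.1 kg.
Using Δv = v_e ln(m₀/m_f): Δv = v_e · ln(289,600/40,988.1) = 3200.0 × ln(7.065) = 3200.0 × 1.9552 ≈ 6257 m/s.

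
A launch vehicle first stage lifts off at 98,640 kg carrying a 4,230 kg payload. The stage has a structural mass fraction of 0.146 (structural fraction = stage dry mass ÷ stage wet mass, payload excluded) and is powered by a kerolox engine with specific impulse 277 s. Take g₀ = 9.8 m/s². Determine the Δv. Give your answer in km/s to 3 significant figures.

Stage wet mass = m₀ − payload = 98,640 − 4,230 = 94,410 kg.
Stage dry mass = ε × stage wet mass = 0.146 × 94,410 = 13,783.9 kg.
Burnout mass m_f = stage dry + payload = 13,783.9 + 4,230 = 18,013.9 kg.
v_e = Isp · g₀ = 277 × 9.8 = 2714.6 m/s.
Δv = v_e · ln(98,640/18,013.9) = 2714.6 × ln(5.476) = 2714.6 × 1.7003 ≈ 4616 m/s.

Δv ≈ 4.62 km/s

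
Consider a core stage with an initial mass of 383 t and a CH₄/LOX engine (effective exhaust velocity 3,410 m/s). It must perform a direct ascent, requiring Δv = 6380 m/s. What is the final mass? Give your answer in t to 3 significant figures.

final mass ≈ 59.0 t

By the Tsiolkovsky rocket equation, m₀/m_f = exp(Δv / v_e) = exp(6380 / 3410.0) = exp(1.8710) = 6.4946.
m_f = m₀ / 6.4946 = 383 / 6.4946 = 58.9721 t.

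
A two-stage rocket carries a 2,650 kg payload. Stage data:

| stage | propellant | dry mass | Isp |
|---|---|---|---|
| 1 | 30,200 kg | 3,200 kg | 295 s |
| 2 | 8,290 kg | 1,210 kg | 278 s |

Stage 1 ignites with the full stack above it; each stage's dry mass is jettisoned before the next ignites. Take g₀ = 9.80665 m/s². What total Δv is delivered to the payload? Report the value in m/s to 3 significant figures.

Ignition mass of stage 1 = 30,200+3,200 + 8,290+1,210 + 2,650 = 45,550 kg.
Stage 1: m₀ = 45,550 kg, m_f = 45,550 − 30,200 = 15,350 kg; Δv = 295×9.80665×ln(2.967) = 2893.0×1.0877 ≈ 3147 m/s.
Stage 2: m₀ = 12,150 kg, m_f = 12,150 − 8,290 = 3,860 kg; Δv = 278×9.80665×ln(3.148) = 2726.2×1.1467 ≈ 3126 m/s.
Total Δv = 3147 + 3126 = 6273 m/s.

Δv ≈ 6270 m/s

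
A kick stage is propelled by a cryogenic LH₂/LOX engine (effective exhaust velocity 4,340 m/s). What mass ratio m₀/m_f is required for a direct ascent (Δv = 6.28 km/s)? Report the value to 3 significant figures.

Using Δv = v_e ln(m₀/m_f): m₀/m_f = exp(Δv / v_e) = exp(6280 / 4340.0) = exp(1.4470) = 4.2504.

mass ratio ≈ 4.25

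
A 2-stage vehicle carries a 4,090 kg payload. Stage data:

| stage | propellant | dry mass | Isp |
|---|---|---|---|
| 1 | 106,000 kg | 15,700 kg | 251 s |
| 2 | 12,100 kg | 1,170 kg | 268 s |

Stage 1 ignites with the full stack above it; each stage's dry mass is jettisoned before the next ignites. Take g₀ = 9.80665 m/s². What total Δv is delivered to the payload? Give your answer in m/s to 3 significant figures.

Δv ≈ 6670 m/s

Ignition mass of stage 1 = 106,000+15,700 + 12,100+1,170 + 4,090 = 139,060 kg.
Stage 1: m₀ = 139,060 kg, m_f = 139,060 − 106,000 = 33,060 kg; Δv = 251×9.80665×ln(4.206) = 2461.5×1.4366 ≈ 3536 m/s.
Stage 2: m₀ = 17,360 kg, m_f = 17,360 − 12,100 = 5,260 kg; Δv = 268×9.80665×ln(3.3) = 2628.2×1.1940 ≈ 3138 m/s.
Total Δv = 3536 + 3138 = 6674 m/s.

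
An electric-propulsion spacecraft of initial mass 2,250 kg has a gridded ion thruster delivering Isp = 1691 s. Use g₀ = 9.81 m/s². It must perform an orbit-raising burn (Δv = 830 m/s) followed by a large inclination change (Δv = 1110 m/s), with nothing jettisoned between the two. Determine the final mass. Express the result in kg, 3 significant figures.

v_e = Isp · g₀ = 1691 × 9.81 = 16588.7 m/s.
After the first burn: m = 2250 × exp(−830/16588.7) = 2250 × 0.95120 = 2,140.2 kg.
After the second burn: m = 2,140.2 × exp(−1110/16588.7) = 2,140.2 × 0.93528 = 2,001.69 kg.

final mass ≈ 2000 kg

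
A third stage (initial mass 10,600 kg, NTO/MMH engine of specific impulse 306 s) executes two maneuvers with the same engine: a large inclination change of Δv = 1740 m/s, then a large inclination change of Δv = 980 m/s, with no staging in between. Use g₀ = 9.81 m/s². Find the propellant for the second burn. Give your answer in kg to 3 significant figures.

propellant for the second burn ≈ 1650 kg

v_e = Isp · g₀ = 306 × 9.81 = 3001.9 m/s.
After the first burn: m = 10600 × exp(−1740/3001.9) = 10600 × 0.56010 = 5,937.06 kg.
After the second burn: m = 5,937.06 × exp(−980/3001.9) = 5,937.06 × 0.72147 = 4,283.41 kg.
Second-burn propellant = 5,937.06 − 4,283.41 = 1,653.65 kg.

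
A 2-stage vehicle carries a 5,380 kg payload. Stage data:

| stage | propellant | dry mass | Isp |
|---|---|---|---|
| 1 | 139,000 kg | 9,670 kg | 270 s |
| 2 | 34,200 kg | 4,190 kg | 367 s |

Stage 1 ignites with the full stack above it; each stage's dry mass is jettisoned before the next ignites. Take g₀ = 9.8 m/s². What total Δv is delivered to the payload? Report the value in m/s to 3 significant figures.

Δv ≈ 8860 m/s

Ignition mass of stage 1 = 139,000+9,670 + 34,200+4,190 + 5,380 = 192,440 kg.
Stage 1: m₀ = 192,440 kg, m_f = 192,440 − 139,000 = 53,440 kg; Δv = 270×9.8×ln(3.601) = 2646.0×1.2812 ≈ 3390 m/s.
Stage 2: m₀ = 43,770 kg, m_f = 43,770 − 34,200 = 9,570 kg; Δv = 367×9.8×ln(4.574) = 3596.6×1.5203 ≈ 5468 m/s.
Total Δv = 3390 + 5468 = 8858 m/s.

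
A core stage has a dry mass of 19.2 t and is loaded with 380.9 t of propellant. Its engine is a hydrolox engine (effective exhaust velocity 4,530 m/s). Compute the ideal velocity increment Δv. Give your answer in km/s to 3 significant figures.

m₀ = m_dry + m_prop = 19.2 + 380.9 = 400.1 t.
By the Tsiolkovsky rocket equation, Δv = v_e · ln(m₀/m_f) = 4530.0 × ln(20.84) = 4530.0 × 3.0368 ≈ 13756.7 m/s.

Δv ≈ 13.8 km/s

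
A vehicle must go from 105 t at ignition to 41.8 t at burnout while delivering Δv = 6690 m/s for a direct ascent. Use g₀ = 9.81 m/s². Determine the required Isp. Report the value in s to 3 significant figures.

ln(m₀/m_f) = ln(105000/41800) = ln(2.512) = 0.9211.
From the ideal rocket equation, v_e = Δv / ln(m₀/m_f) = 6690 / 0.9211 = 7263.3 m/s.
Isp = v_e / g₀ = 7263.3 / 9.81 = 740.4 s.

Isp ≈ 740 s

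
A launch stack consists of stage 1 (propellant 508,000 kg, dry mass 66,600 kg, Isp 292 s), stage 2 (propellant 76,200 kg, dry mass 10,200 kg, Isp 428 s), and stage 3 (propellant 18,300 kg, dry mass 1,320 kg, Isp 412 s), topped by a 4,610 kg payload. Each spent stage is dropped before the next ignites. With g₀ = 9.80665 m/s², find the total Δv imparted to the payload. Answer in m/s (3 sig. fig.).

Ignition mass of stage 1 = 508,000+66,600 + 76,200+10,200 + 18,300+1,320 + 4,610 = 685,230 kg.
Stage 1: m₀ = 685,230 kg, m_f = 685,230 − 508,000 = 177,230 kg; Δv = 292×9.80665×ln(3.866) = 2863.5×1.3523 ≈ 3872 m/s.
Stage 2: m₀ = 110,630 kg, m_f = 110,630 − 76,200 = 34,430 kg; Δv = 428×9.80665×ln(3.213) = 4197.2×1.1673 ≈ 4899 m/s.
Stage 3: m₀ = 24,230 kg, m_f = 24,230 − 18,300 = 5,930 kg; Δv = 412×9.80665×ln(4.086) = 4040.3×1.4076 ≈ 5687 m/s.
Total Δv = 3872 + 4899 + 5687 = 14458 m/s.

Δv ≈ 14500 m/s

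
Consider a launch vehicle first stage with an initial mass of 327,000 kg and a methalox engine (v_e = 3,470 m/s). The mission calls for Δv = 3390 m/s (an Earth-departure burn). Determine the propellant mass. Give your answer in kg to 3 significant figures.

propellant mass ≈ 204000 kg

Using Δv = v_e ln(m₀/m_f): m₀/m_f = exp(Δv / v_e) = exp(3390 / 3470.0) = exp(0.9769) = 2.6563.
m_f = 327,000 / 2.6563 = 123,104 kg, so propellant = m₀ − m_f = 327,000 − 123,104 = 203,896 kg.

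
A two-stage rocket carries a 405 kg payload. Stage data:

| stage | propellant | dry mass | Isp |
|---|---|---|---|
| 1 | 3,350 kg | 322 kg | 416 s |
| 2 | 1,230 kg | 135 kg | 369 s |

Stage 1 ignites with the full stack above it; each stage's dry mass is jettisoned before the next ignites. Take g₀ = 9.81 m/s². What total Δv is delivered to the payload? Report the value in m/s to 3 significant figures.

Δv ≈ 8200 m/s

Ignition mass of stage 1 = 3,350+322 + 1,230+135 + 405 = 5,442 kg.
Stage 1: m₀ = 5,442 kg, m_f = 5,442 − 3,350 = 2,092 kg; Δv = 416×9.81×ln(2.601) = 4081.0×0.9560 ≈ 3902 m/s.
Stage 2: m₀ = 1,770 kg, m_f = 1,770 − 1,230 = 540 kg; Δv = 369×9.81×ln(3.278) = 3619.9×1.1872 ≈ 4297 m/s.
Total Δv = 3902 + 4297 = 8199 m/s.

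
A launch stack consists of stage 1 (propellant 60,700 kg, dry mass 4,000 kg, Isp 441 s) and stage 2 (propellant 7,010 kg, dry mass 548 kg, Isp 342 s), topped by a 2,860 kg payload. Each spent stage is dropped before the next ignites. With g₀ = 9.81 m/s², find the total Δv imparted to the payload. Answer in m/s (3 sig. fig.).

Δv ≈ 10900 m/s

Ignition mass of stage 1 = 60,700+4,000 + 7,010+548 + 2,860 = 75,118 kg.
Stage 1: m₀ = 75,118 kg, m_f = 75,118 − 60,700 = 14,418 kg; Δv = 441×9.81×ln(5.21) = 4326.2×1.6506 ≈ 7141 m/s.
Stage 2: m₀ = 10,418 kg, m_f = 10,418 − 7,010 = 3,408 kg; Δv = 342×9.81×ln(3.057) = 3355.0×1.1174 ≈ 3749 m/s.
Total Δv = 7141 + 3749 = 10890 m/s.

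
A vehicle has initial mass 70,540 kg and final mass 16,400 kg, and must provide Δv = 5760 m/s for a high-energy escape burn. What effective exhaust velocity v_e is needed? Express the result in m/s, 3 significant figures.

v_e ≈ 3950 m/s

ln(m₀/m_f) = ln(70540/16400) = ln(4.301) = 1.4589.
v_e = Δv / ln(m₀/m_f) = 5760 / 1.4589 = 3948.2 m/s.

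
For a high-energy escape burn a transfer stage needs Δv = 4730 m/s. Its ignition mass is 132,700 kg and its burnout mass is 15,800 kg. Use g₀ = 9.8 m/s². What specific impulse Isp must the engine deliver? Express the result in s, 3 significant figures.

ln(m₀/m_f) = ln(132700/15800) = ln(8.399) = 2.1281.
v_e = Δv / ln(m₀/m_f) = 4730 / 2.1281 = 2222.7 m/s.
Isp = v_e / g₀ = 2222.7 / 9.8 = 226.8 s.

Isp ≈ 227 s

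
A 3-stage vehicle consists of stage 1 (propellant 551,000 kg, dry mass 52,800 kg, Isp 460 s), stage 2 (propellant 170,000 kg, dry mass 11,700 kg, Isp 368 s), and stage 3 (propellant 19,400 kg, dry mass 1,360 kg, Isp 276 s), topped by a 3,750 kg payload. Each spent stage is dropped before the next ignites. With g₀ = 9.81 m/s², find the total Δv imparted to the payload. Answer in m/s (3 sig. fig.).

Δv ≈ 15700 m/s

Ignition mass of stage 1 = 551,000+52,800 + 170,000+11,700 + 19,400+1,360 + 3,750 = 810,010 kg.
Stage 1: m₀ = 810,010 kg, m_f = 810,010 − 551,000 = 259,010 kg; Δv = 460×9.81×ln(3.127) = 4512.6×1.1402 ≈ 5145 m/s.
Stage 2: m₀ = 206,210 kg, m_f = 206,210 − 170,000 = 36,210 kg; Δv = 368×9.81×ln(5.695) = 3610.1×1.7396 ≈ 6280 m/s.
Stage 3: m₀ = 24,510 kg, m_f = 24,510 − 19,400 = 5,110 kg; Δv = 276×9.81×ln(4.796) = 2707.6×1.5679 ≈ 4245 m/s.
Total Δv = 5145 + 6280 + 4245 = 15670 m/s.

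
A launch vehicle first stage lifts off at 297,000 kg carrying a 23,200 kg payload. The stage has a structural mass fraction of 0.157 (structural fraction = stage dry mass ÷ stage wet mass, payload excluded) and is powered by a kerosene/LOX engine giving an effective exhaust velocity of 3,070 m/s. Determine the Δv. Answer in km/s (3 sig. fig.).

Stage wet mass = m₀ − payload = 297,000 − 23,200 = 273,800 kg.
Stage dry mass = ε × stage wet mass = 0.157 × 273,800 = 42,986.6 kg.
Burnout mass m_f = stage dry + payload = 42,986.6 + 23,200 = 66,186.6 kg.
Δv = v_e · ln(297,000/66,186.6) = 3070.0 × ln(4.487) = 3070.0 × 1.5013 ≈ 4609 m/s.

Δv ≈ 4.61 km/s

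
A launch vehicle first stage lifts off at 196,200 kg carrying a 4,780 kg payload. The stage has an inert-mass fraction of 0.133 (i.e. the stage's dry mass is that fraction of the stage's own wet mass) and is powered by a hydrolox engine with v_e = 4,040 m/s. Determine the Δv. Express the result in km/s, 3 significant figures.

Stage wet mass = m₀ − payload = 196,200 − 4,780 = 191,420 kg.
Stage dry mass = ε × stage wet mass = 0.133 × 191,420 = 25,458.9 kg.
Burnout mass m_f = stage dry + payload = 25,458.9 + 4,780 = 30,238.9 kg.
By the Tsiolkovsky rocket equation, Δv = v_e · ln(196,200/30,238.9) = 4040.0 × ln(6.488) = 4040.0 × 1.8700 ≈ 7555 m/s.

Δv ≈ 7.55 km/s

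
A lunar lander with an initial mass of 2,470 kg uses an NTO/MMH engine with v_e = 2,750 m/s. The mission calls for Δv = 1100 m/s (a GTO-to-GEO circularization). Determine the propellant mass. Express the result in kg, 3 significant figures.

m₀/m_f = exp(Δv / v_e) = exp(1100 / 2750.0) = exp(0.4000) = 1.4918.
m_f = 2,470 / 1.4918 = 1,655.72 kg, so propellant = m₀ − m_f = 2,470 − 1,655.72 = 814.28 kg.

propellant mass ≈ 814 kg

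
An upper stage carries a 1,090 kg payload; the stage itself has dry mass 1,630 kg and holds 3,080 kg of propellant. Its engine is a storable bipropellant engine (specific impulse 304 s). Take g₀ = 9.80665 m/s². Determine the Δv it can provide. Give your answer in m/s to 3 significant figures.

v_e = Isp · g₀ = 304 × 9.80665 = 2981.2 m/s.
m₀ = payload + dry + propellant = 1,090 + 1,630 + 3,080 = 5,800 kg.
m_f = payload + dry = 1,090 + 1,630 = 2,720 kg.
Rocket equation: Δv = v_e · ln(m₀/m_f) = 2981.2 × ln(2.132) = 2981.2 × 0.7572 ≈ 2257.5 m/s.

Δv ≈ 2260 m/s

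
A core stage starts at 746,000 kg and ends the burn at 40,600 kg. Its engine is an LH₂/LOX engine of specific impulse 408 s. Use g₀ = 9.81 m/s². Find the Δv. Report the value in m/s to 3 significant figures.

Δv ≈ 11700 m/s

v_e = Isp · g₀ = 408 × 9.81 = 4002.5 m/s.
Rocket equation: Δv = v_e · ln(m₀/m_f) = 4002.5 × ln(18.37) = 4002.5 × 2.9110 ≈ 11651.0 m/s.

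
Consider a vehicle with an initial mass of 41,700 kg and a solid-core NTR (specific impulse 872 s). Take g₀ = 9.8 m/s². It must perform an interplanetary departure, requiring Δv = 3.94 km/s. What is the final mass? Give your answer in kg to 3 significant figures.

final mass ≈ 26300 kg

v_e = Isp · g₀ = 872 × 9.8 = 8545.6 m/s.
m₀/m_f = exp(Δv / v_e) = exp(3940 / 8545.6) = exp(0.4611) = 1.5857.
m_f = m₀ / 1.5857 = 41,700 / 1.5857 = 26,297.5 kg.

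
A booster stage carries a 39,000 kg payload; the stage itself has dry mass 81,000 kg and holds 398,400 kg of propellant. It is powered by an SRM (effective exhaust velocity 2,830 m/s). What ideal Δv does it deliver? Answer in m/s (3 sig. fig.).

Δv ≈ 4140 m/s

m₀ = payload + dry + propellant = 39,000 + 81,000 + 398,400 = 518,400 kg.
m_f = payload + dry = 39,000 + 81,000 = 120,000 kg.
Δv = v_e · ln(m₀/m_f) = 2830.0 × ln(4.32) = 2830.0 × 1.4633 ≈ 4141.0 m/s.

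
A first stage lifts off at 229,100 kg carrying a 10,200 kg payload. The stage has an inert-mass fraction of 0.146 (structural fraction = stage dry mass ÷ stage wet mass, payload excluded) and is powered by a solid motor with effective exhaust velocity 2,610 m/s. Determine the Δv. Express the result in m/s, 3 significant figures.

Δv ≈ 4420 m/s

Stage wet mass = m₀ − payload = 229,100 − 10,200 = 218,900 kg.
Stage dry mass = ε × stage wet mass = 0.146 × 218,900 = 31,959.4 kg.
Burnout mass m_f = stage dry + payload = 31,959.4 + 10,200 = 42,159.4 kg.
Δv = v_e · ln(229,100/42,159.4) = 2610.0 × ln(5.434) = 2610.0 × 1.6927 ≈ 4418 m/s.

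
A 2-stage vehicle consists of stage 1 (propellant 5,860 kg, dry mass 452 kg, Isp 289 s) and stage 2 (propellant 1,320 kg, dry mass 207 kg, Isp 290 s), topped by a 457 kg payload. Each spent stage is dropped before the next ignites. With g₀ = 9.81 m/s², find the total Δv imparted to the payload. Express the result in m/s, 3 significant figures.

Ignition mass of stage 1 = 5,860+452 + 1,320+207 + 457 = 8,296 kg.
Stage 1: m₀ = 8,296 kg, m_f = 8,296 − 5,860 = 2,436 kg; Δv = 289×9.81×ln(3.406) = 2835.1×1.2254 ≈ 3474 m/s.
Stage 2: m₀ = 1,984 kg, m_f = 1,984 − 1,320 = 664 kg; Δv = 290×9.81×ln(2.988) = 2844.9×1.0946 ≈ 3114 m/s.
Total Δv = 3474 + 3114 = 6588 m/s.

Δv ≈ 6590 m/s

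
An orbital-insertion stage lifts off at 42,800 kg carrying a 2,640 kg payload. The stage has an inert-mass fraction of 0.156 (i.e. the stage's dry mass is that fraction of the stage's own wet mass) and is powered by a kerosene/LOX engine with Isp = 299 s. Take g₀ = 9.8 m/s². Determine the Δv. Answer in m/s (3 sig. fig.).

Stage wet mass = m₀ − payload = 42,800 − 2,640 = 40,160 kg.
Stage dry mass = ε × stage wet mass = 0.156 × 40,160 = 6,264.96 kg.
Burnout mass m_f = stage dry + payload = 6,264.96 + 2,640 = 8,904.96 kg.
v_e = Isp · g₀ = 299 × 9.8 = 2930.2 m/s.
From the ideal rocket equation, Δv = v_e · ln(42,800/8,904.96) = 2930.2 × ln(4.806) = 2930.2 × 1.5699 ≈ 4600 m/s.

Δv ≈ 4600 m/s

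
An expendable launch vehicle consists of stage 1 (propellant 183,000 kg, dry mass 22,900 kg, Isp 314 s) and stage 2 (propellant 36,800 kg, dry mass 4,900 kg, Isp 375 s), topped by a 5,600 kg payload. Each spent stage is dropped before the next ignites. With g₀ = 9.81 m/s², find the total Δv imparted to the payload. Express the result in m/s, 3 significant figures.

Ignition mass of stage 1 = 183,000+22,900 + 36,800+4,900 + 5,600 = 253,200 kg.
Stage 1: m₀ = 253,200 kg, m_f = 253,200 − 183,000 = 70,200 kg; Δv = 314×9.81×ln(3.607) = 3080.3×1.2828 ≈ 3952 m/s.
Stage 2: m₀ = 47,300 kg, m_f = 47,300 − 36,800 = 10,500 kg; Δv = 375×9.81×ln(4.505) = 3678.8×1.5051 ≈ 5537 m/s.
Total Δv = 3952 + 5537 = 9489 m/s.

Δv ≈ 9490 m/s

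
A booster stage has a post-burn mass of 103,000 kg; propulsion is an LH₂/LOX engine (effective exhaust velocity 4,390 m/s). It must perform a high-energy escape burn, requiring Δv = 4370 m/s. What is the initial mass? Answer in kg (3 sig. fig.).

Rocket equation: m₀/m_f = exp(Δv / v_e) = exp(4370 / 4390.0) = exp(0.9954) = 2.7059.
m₀ = m_f × 2.7059 = 103,000 × 2.7059 = 278,708 kg.

initial mass ≈ 279000 kg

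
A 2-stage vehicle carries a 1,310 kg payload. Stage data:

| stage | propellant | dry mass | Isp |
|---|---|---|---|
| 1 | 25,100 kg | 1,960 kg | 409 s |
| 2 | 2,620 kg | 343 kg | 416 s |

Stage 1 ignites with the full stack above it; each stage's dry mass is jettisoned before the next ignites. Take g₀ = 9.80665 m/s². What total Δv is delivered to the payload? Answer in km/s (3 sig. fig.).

Ignition mass of stage 1 = 25,100+1,960 + 2,620+343 + 1,310 = 31,333 kg.
Stage 1: m₀ = 31,333 kg, m_f = 31,333 − 25,100 = 6,233 kg; Δv = 409×9.80665×ln(5.027) = 4010.9×1.6148 ≈ 6477 m/s.
Stage 2: m₀ = 4,273 kg, m_f = 4,273 − 2,620 = 1,653 kg; Δv = 416×9.80665×ln(2.585) = 4079.6×0.9497 ≈ 3874 m/s.
Total Δv = 6477 + 3874 = 10351 m/s.

Δv ≈ 10.4 km/s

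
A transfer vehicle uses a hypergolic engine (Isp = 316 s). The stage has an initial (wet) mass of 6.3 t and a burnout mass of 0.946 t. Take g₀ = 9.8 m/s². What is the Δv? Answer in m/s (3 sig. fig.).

Δv ≈ 5870 m/s

v_e = Isp · g₀ = 316 × 9.8 = 3096.8 m/s.
Δv = v_e · ln(m₀/m_f) = 3096.8 × ln(6.66) = 3096.8 × 1.8961 ≈ 5871.7 m/s.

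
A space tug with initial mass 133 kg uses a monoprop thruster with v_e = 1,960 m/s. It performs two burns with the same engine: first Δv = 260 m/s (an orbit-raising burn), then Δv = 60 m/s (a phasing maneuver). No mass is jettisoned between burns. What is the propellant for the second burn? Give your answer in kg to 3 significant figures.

propellant for the second burn ≈ 3.51 kg

After the first burn: m = 133 × exp(−260/1960.0) = 133 × 0.87577 = 116.477 kg.
After the second burn: m = 116.477 × exp(−60/1960.0) = 116.477 × 0.96985 = 112.965 kg.
Second-burn propellant = 116.477 − 112.965 = 3.512 kg.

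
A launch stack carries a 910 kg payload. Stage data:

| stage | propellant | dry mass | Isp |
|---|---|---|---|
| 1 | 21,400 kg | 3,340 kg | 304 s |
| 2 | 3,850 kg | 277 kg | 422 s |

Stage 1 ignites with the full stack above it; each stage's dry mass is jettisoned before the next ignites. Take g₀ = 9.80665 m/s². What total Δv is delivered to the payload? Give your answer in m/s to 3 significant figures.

Ignition mass of stage 1 = 21,400+3,340 + 3,850+277 + 910 = 29,777 kg.
Stage 1: m₀ = 29,777 kg, m_f = 29,777 − 21,400 = 8,377 kg; Δv = 304×9.80665×ln(3.555) = 2981.2×1.2682 ≈ 3781 m/s.
Stage 2: m₀ = 5,037 kg, m_f = 5,037 − 3,850 = 1,187 kg; Δv = 422×9.80665×ln(4.243) = 4138.4×1.4454 ≈ 5982 m/s.
Total Δv = 3781 + 5982 = 9763 m/s.

Δv ≈ 9760 m/s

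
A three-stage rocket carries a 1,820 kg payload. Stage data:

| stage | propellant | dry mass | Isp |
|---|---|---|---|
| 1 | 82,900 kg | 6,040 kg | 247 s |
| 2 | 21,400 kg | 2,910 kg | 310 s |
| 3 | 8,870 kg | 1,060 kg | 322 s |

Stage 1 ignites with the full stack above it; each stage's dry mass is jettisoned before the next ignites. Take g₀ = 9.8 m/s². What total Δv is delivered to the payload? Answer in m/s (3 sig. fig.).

Δv ≈ 9810 m/s

Ignition mass of stage 1 = 82,900+6,040 + 21,400+2,910 + 8,870+1,060 + 1,820 = 125,000 kg.
Stage 1: m₀ = 125,000 kg, m_f = 125,000 − 82,900 = 42,100 kg; Δv = 247×9.8×ln(2.969) = 2420.6×1.0883 ≈ 2634 m/s.
Stage 2: m₀ = 36,060 kg, m_f = 36,060 − 21,400 = 14,660 kg; Δv = 310×9.8×ln(2.46) = 3038.0×0.9001 ≈ 2734 m/s.
Stage 3: m₀ = 11,750 kg, m_f = 11,750 − 8,870 = 2,880 kg; Δv = 322×9.8×ln(4.08) = 3155.6×1.4061 ≈ 4437 m/s.
Total Δv = 2634 + 2734 + 4437 = 9805 m/s.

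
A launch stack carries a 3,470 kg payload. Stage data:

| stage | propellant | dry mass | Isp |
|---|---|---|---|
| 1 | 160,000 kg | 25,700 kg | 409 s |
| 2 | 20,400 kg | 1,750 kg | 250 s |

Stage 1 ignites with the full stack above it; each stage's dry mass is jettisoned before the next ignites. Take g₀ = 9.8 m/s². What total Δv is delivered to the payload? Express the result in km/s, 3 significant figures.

Δv ≈ 9.57 km/s

Ignition mass of stage 1 = 160,000+25,700 + 20,400+1,750 + 3,470 = 211,320 kg.
Stage 1: m₀ = 211,320 kg, m_f = 211,320 − 160,000 = 51,320 kg; Δv = 409×9.8×ln(4.118) = 4008.2×1.4153 ≈ 5673 m/s.
Stage 2: m₀ = 25,620 kg, m_f = 25,620 − 20,400 = 5,220 kg; Δv = 250×9.8×ln(4.908) = 2450.0×1.5909 ≈ 3898 m/s.
Total Δv = 5673 + 3898 = 9571 m/s.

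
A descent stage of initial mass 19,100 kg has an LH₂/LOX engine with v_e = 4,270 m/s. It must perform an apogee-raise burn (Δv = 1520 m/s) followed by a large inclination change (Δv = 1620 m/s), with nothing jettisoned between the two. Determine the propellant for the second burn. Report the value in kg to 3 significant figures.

After the first burn: m = 19100 × exp(−1520/4270.0) = 19100 × 0.70049 = 13,379.4 kg.
After the second burn: m = 13,379.4 × exp(−1620/4270.0) = 13,379.4 × 0.68428 = 9,155.26 kg.
Second-burn propellant = 13,379.4 − 9,155.26 = 4,224.14 kg.

propellant for the second burn ≈ 4220 kg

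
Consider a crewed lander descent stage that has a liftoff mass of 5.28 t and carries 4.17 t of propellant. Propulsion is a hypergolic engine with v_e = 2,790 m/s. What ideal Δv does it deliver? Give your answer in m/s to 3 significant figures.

m_f = m₀ − m_prop = 5.28 − 4.17 = 1.11 t.
From the ideal rocket equation, Δv = v_e · ln(m₀/m_f) = 2790.0 × ln(4.757) = 2790.0 × 1.5596 ≈ 4351.2 m/s.

Δv ≈ 4350 m/s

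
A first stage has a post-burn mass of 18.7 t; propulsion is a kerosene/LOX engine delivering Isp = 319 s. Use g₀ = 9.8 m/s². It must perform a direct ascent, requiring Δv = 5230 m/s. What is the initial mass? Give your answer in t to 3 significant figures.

initial mass ≈ 99.6 t

v_e = Isp · g₀ = 319 × 9.8 = 3126.2 m/s.
From the ideal rocket equation, m₀/m_f = exp(Δv / v_e) = exp(5230 / 3126.2) = exp(1.6730) = 5.3279.
m₀ = m_f × 5.3279 = 18.7 × 5.3279 = 99.6317 t.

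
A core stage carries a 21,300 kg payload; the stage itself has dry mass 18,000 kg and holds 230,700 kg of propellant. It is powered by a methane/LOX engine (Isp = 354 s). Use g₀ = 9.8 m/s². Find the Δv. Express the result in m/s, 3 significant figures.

Δv ≈ 6690 m/s

v_e = Isp · g₀ = 354 × 9.8 = 3469.2 m/s.
m₀ = payload + dry + propellant = 21,300 + 18,000 + 230,700 = 270,000 kg.
m_f = payload + dry = 21,300 + 18,000 = 39,300 kg.
Rocket equation: Δv = v_e · ln(m₀/m_f) = 3469.2 × ln(6.87) = 3469.2 × 1.9272 ≈ 6685.8 m/s.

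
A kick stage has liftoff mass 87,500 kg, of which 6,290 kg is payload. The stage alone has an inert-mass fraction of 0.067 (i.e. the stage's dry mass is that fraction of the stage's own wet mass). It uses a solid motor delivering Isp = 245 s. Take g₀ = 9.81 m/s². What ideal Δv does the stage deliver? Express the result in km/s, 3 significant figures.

Stage wet mass = m₀ − payload = 87,500 − 6,290 = 81,210 kg.
Stage dry mass = ε × stage wet mass = 0.067 × 81,210 = 5,441.07 kg.
Burnout mass m_f = stage dry + payload = 5,441.07 + 6,290 = 11,731.07 kg.
v_e = Isp · g₀ = 245 × 9.81 = 2403.5 m/s.
From the ideal rocket equation, Δv = v_e · ln(87,500/11,731.07) = 2403.5 × ln(7.459) = 2403.5 × 2.0094 ≈ 4829 m/s.

Δv ≈ 4.83 km/s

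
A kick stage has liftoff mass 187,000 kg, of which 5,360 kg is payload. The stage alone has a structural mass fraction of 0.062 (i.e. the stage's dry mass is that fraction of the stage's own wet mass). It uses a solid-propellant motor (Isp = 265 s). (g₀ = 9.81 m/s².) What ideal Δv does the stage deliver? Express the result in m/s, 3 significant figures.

Stage wet mass = m₀ − payload = 187,000 − 5,360 = 181,640 kg.
Stage dry mass = ε × stage wet mass = 0.062 × 181,640 = 11,261.7 kg.
Burnout mass m_f = stage dry + payload = 11,261.7 + 5,360 = 16,621.7 kg.
v_e = Isp · g₀ = 265 × 9.81 = 2599.7 m/s.
Rocket equation: Δv = v_e · ln(187,000/16,621.7) = 2599.7 × ln(11.25) = 2599.7 × 2.4204 ≈ 6292 m/s.

Δv ≈ 6290 m/s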